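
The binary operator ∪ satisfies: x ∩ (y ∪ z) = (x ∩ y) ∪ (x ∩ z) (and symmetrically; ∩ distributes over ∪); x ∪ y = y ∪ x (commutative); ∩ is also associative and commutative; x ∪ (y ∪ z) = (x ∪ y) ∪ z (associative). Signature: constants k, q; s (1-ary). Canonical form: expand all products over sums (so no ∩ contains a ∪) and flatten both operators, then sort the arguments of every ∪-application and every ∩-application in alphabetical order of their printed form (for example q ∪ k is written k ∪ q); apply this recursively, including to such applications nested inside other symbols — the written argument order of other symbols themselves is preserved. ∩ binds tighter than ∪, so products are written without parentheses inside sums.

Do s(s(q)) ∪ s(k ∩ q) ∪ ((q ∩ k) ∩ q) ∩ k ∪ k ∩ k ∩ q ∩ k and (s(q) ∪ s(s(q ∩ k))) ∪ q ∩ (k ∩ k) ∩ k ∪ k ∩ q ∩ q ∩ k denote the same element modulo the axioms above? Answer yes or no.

Answer: no — k ∩ k ∩ k ∩ q ∪ k ∩ k ∩ q ∩ q ∪ s(k ∩ q) ∪ s(s(q)) vs k ∩ k ∩ k ∩ q ∪ k ∩ k ∩ q ∩ q ∪ s(q) ∪ s(s(k ∩ q))

Derivation:
Left:  s(s(q)) ∪ s(k ∩ q) ∪ ((q ∩ k) ∩ q) ∩ k ∪ k ∩ k ∩ q ∩ k
  Merge nested applications:  s(s(q)) ∪ s(k ∩ q) ∪ k ∩ k ∩ q ∩ q ∪ k ∩ k ∩ k ∩ q
  Sort:  k ∩ k ∩ k ∩ q ∪ k ∩ k ∩ q ∩ q ∪ s(k ∩ q) ∪ s(s(q))
Right:  (s(q) ∪ s(s(q ∩ k))) ∪ q ∩ (k ∩ k) ∩ k ∪ k ∩ q ∩ q ∩ k
  Flatten:  s(q) ∪ s(s(k ∩ q)) ∪ k ∩ k ∩ k ∩ q ∪ k ∩ k ∩ q ∩ q
  Sort arguments:  k ∩ k ∩ k ∩ q ∪ k ∩ k ∩ q ∩ q ∪ s(q) ∪ s(s(k ∩ q))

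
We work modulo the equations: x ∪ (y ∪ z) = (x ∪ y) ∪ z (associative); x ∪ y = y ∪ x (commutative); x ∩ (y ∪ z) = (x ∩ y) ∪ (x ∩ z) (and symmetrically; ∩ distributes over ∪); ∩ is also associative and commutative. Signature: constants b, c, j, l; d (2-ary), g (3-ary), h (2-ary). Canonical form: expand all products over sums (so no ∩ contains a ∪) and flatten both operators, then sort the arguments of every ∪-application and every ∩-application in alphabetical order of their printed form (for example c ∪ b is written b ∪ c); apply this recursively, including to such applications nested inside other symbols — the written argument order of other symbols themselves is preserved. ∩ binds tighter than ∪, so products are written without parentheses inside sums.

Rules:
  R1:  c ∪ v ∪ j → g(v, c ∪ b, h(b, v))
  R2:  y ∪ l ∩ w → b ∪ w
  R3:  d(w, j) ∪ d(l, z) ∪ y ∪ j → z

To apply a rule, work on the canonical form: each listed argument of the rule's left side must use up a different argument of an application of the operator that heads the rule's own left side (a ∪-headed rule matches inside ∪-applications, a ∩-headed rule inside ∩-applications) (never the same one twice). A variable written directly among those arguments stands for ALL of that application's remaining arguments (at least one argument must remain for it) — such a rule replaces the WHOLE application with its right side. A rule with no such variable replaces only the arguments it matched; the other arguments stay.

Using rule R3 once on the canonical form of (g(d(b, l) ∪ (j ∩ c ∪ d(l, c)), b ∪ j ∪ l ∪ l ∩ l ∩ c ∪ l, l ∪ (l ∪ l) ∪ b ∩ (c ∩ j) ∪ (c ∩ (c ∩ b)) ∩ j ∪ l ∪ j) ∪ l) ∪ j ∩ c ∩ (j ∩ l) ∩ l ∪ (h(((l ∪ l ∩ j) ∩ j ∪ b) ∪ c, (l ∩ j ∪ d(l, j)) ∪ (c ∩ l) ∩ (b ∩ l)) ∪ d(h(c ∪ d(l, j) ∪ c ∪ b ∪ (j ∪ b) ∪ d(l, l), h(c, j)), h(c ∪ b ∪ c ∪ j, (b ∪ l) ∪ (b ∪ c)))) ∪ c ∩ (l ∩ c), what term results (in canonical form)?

Canonical form:  c ∩ c ∩ l ∪ c ∩ j ∩ j ∩ l ∩ l ∪ d(h(b ∪ b ∪ c ∪ c ∪ d(l, j) ∪ d(l, l) ∪ j, h(c, j)), h(b ∪ c ∪ c ∪ j, b ∪ b ∪ c ∪ l)) ∪ g(c ∩ j ∪ d(b, l) ∪ d(l, c), b ∪ c ∩ l ∩ l ∪ j ∪ l ∪ l, b ∩ c ∩ c ∩ j ∪ b ∩ c ∩ j ∪ j ∪ l ∪ l ∪ l ∪ l) ∪ h(b ∪ c ∪ j ∩ j ∩ l ∪ j ∩ l, b ∩ c ∩ l ∩ l ∪ d(l, j) ∪ j ∩ l) ∪ l
Apply R3:  consuming d(l, j), d(l, l), j;  w := l, y := b ∪ b ∪ c ∪ c, z := l
Every leftover argument binds to the variable; the entire application is replaced.
Giving:  c ∩ c ∩ l ∪ c ∩ j ∩ j ∩ l ∩ l ∪ d(h(l, h(c, j)), h(b ∪ c ∪ c ∪ j, b ∪ b ∪ c ∪ l)) ∪ g(c ∩ j ∪ d(b, l) ∪ d(l, c), b ∪ c ∩ l ∩ l ∪ j ∪ l ∪ l, b ∩ c ∩ c ∩ j ∪ b ∩ c ∩ j ∪ j ∪ l ∪ l ∪ l ∪ l) ∪ h(b ∪ c ∪ j ∩ j ∩ l ∪ j ∩ l, b ∩ c ∩ l ∩ l ∪ d(l, j) ∪ j ∩ l) ∪ l

Answer: c ∩ c ∩ l ∪ c ∩ j ∩ j ∩ l ∩ l ∪ d(h(l, h(c, j)), h(b ∪ c ∪ c ∪ j, b ∪ b ∪ c ∪ l)) ∪ g(c ∩ j ∪ d(b, l) ∪ d(l, c), b ∪ c ∩ l ∩ l ∪ j ∪ l ∪ l, b ∩ c ∩ c ∩ j ∪ b ∩ c ∩ j ∪ j ∪ l ∪ l ∪ l ∪ l) ∪ h(b ∪ c ∪ j ∩ j ∩ l ∪ j ∩ l, b ∩ c ∩ l ∩ l ∪ d(l, j) ∪ j ∩ l) ∪ l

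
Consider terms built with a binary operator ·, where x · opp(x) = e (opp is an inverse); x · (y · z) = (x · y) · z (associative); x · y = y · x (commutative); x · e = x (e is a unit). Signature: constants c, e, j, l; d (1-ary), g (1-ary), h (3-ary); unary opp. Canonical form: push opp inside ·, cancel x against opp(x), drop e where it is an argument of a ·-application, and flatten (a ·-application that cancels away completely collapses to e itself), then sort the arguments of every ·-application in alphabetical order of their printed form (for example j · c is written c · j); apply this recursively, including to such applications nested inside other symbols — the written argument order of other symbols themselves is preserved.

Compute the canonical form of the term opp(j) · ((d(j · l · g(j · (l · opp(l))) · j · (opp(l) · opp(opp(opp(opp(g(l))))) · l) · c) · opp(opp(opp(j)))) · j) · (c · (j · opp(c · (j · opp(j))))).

Push opp inside:  distribute opp over · and collapse double opp
Inverses cancel:  j cancels; c cancels
Collect terms:  d(c · g(j) · g(l) · j · j · l)

Answer: d(c · g(j) · g(l) · j · j · l)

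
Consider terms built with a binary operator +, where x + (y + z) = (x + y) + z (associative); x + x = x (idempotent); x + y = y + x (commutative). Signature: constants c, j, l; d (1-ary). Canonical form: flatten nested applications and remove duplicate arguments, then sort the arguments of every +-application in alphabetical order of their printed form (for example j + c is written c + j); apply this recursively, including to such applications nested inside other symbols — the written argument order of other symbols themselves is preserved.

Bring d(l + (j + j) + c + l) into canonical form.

Focus inside:  l + (j + j) + c + l
Un-nest:  l + j + j + c + l
Idempotence:  drop duplicate j, l
Sort arguments:  c + j + l
Reassemble:  d(c + j + l)

Answer: d(c + j + l)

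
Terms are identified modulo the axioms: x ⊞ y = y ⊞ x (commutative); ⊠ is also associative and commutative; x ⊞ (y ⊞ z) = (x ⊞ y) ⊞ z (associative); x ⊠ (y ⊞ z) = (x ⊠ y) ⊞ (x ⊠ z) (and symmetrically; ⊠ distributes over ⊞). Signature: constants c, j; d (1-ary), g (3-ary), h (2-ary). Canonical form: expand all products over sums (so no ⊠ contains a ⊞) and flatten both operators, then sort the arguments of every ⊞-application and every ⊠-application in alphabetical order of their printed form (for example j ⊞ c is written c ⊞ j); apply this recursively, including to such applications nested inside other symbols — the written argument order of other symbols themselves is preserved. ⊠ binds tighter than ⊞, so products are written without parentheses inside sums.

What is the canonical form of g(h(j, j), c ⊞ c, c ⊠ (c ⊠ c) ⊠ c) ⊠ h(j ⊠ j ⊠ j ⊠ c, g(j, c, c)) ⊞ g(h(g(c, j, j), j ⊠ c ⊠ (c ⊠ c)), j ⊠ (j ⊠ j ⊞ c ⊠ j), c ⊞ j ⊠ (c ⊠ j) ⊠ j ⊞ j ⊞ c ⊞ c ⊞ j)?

Answer: g(h(g(c, j, j), c ⊠ c ⊠ c ⊠ j), c ⊠ j ⊠ j ⊞ j ⊠ j ⊠ j, c ⊞ c ⊞ c ⊞ c ⊠ j ⊠ j ⊠ j ⊞ j ⊞ j) ⊞ g(h(j, j), c ⊞ c, c ⊠ c ⊠ c ⊠ c) ⊠ h(c ⊠ j ⊠ j ⊠ j, g(j, c, c))

Derivation:
Expand:  g(h(j, j), c ⊞ c, c ⊠ c ⊠ c ⊠ c) ⊠ h(c ⊠ j ⊠ j ⊠ j, g(j, c, c)) ⊞ g(h(g(c, j, j), c ⊠ c ⊠ c ⊠ j), c ⊠ j ⊠ j ⊞ j ⊠ j ⊠ j, c ⊞ c ⊞ c ⊞ c ⊠ j ⊠ j ⊠ j ⊞ j ⊞ j)
Sort arguments:  g(h(g(c, j, j), c ⊠ c ⊠ c ⊠ j), c ⊠ j ⊠ j ⊞ j ⊠ j ⊠ j, c ⊞ c ⊞ c ⊞ c ⊠ j ⊠ j ⊠ j ⊞ j ⊞ j) ⊞ g(h(j, j), c ⊞ c, c ⊠ c ⊠ c ⊠ c) ⊠ h(c ⊠ j ⊠ j ⊠ j, g(j, c, c))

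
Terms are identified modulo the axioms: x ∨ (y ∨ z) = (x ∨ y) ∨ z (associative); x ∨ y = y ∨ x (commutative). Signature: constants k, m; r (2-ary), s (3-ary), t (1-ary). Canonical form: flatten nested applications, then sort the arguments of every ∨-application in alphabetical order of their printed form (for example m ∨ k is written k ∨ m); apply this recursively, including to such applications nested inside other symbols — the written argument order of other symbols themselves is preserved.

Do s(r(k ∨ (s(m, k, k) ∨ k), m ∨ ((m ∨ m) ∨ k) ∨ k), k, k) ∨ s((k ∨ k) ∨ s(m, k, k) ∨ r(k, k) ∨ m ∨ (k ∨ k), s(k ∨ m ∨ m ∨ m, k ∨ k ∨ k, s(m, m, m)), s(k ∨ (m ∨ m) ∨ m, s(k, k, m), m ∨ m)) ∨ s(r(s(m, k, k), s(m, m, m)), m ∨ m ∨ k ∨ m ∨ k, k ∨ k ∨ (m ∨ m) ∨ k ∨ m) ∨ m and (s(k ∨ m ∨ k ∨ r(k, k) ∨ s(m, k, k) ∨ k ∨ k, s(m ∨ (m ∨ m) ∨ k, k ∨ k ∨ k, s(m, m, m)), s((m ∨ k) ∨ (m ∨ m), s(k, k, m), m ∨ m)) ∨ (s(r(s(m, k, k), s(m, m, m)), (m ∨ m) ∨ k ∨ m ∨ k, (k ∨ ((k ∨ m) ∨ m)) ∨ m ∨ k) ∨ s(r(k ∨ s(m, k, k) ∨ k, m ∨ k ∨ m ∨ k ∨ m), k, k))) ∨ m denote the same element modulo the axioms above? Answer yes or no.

Left:  s(r(k ∨ (s(m, k, k) ∨ k), m ∨ ((m ∨ m) ∨ k) ∨ k), k, k) ∨ s((k ∨ k) ∨ s(m, k, k) ∨ r(k, k) ∨ m ∨ (k ∨ k), s(k ∨ m ∨ m ∨ m, k ∨ k ∨ k, s(m, m, m)), s(k ∨ (m ∨ m) ∨ m, s(k, k, m), m ∨ m)) ∨ s(r(s(m, k, k), s(m, m, m)), m ∨ m ∨ k ∨ m ∨ k, k ∨ k ∨ (m ∨ m) ∨ k ∨ m) ∨ m
  Simplify inside:  s(r(k ∨ (s(m, k, k) ∨ k), m ∨ ((m ∨ m) ∨ k) ∨ k), k, k)  →  s(r(k ∨ k ∨ s(m, k, k), k ∨ k ∨ m ∨ m ∨ m), k, k)
  Canonicalize subterm:  s((k ∨ k) ∨ s(m, k, k) ∨ r(k, k) ∨ m ∨ (k ∨ k), s(k ∨ m ∨ m ∨ m, k ∨ k ∨ k, s(m, m, m)), s(k ∨ (m ∨ m) ∨ m, s(k, k, m), m ∨ m))  →  s(k ∨ k ∨ k ∨ k ∨ m ∨ r(k, k) ∨ s(m, k, k), s(k ∨ m ∨ m ∨ m, k ∨ k ∨ k, s(m, m, m)), s(k ∨ m ∨ m ∨ m, s(k, k, m), m ∨ m))
  Canonicalize subterm:  s(r(s(m, k, k), s(m, m, m)), m ∨ m ∨ k ∨ m ∨ k, k ∨ k ∨ (m ∨ m) ∨ k ∨ m)  →  s(r(s(m, k, k), s(m, m, m)), k ∨ k ∨ m ∨ m ∨ m, k ∨ k ∨ k ∨ m ∨ m ∨ m)
  Order the arguments:  m ∨ s(k ∨ k ∨ k ∨ k ∨ m ∨ r(k, k) ∨ s(m, k, k), s(k ∨ m ∨ m ∨ m, k ∨ k ∨ k, s(m, m, m)), s(k ∨ m ∨ m ∨ m, s(k, k, m), m ∨ m)) ∨ s(r(k ∨ k ∨ s(m, k, k), k ∨ k ∨ m ∨ m ∨ m), k, k) ∨ s(r(s(m, k, k), s(m, m, m)), k ∨ k ∨ m ∨ m ∨ m, k ∨ k ∨ k ∨ m ∨ m ∨ m)
Right:  (s(k ∨ m ∨ k ∨ r(k, k) ∨ s(m, k, k) ∨ k ∨ k, s(m ∨ (m ∨ m) ∨ k, k ∨ k ∨ k, s(m, m, m)), s((m ∨ k) ∨ (m ∨ m), s(k, k, m), m ∨ m)) ∨ (s(r(s(m, k, k), s(m, m, m)), (m ∨ m) ∨ k ∨ m ∨ k, (k ∨ ((k ∨ m) ∨ m)) ∨ m ∨ k) ∨ s(r(k ∨ s(m, k, k) ∨ k, m ∨ k ∨ m ∨ k ∨ m), k, k))) ∨ m
  Un-nest:  s(k ∨ m ∨ k ∨ r(k, k) ∨ s(m, k, k) ∨ k ∨ k, s(m ∨ (m ∨ m) ∨ k, k ∨ k ∨ k, s(m, m, m)), s((m ∨ k) ∨ (m ∨ m), s(k, k, m), m ∨ m)) ∨ s(r(s(m, k, k), s(m, m, m)), (m ∨ m) ∨ k ∨ m ∨ k, (k ∨ ((k ∨ m) ∨ m)) ∨ m ∨ k) ∨ s(r(k ∨ s(m, k, k) ∨ k, m ∨ k ∨ m ∨ k ∨ m), k, k) ∨ m
  Inside:  s(k ∨ m ∨ k ∨ r(k, k) ∨ s(m, k, k) ∨ k ∨ k, s(m ∨ (m ∨ m) ∨ k, k ∨ k ∨ k, s(m, m, m)), s((m ∨ k) ∨ (m ∨ m), s(k, k, m), m ∨ m))  →  s(k ∨ k ∨ k ∨ k ∨ m ∨ r(k, k) ∨ s(m, k, k), s(k ∨ m ∨ m ∨ m, k ∨ k ∨ k, s(m, m, m)), s(k ∨ m ∨ m ∨ m, s(k, k, m), m ∨ m))
  Inside:  s(r(s(m, k, k), s(m, m, m)), (m ∨ m) ∨ k ∨ m ∨ k, (k ∨ ((k ∨ m) ∨ m)) ∨ m ∨ k)  →  s(r(s(m, k, k), s(m, m, m)), k ∨ k ∨ m ∨ m ∨ m, k ∨ k ∨ k ∨ m ∨ m ∨ m)
  Canonicalize subterm:  s(r(k ∨ s(m, k, k) ∨ k, m ∨ k ∨ m ∨ k ∨ m), k, k)  →  s(r(k ∨ k ∨ s(m, k, k), k ∨ k ∨ m ∨ m ∨ m), k, k)
  Sort:  m ∨ s(k ∨ k ∨ k ∨ k ∨ m ∨ r(k, k) ∨ s(m, k, k), s(k ∨ m ∨ m ∨ m, k ∨ k ∨ k, s(m, m, m)), s(k ∨ m ∨ m ∨ m, s(k, k, m), m ∨ m)) ∨ s(r(k ∨ k ∨ s(m, k, k), k ∨ k ∨ m ∨ m ∨ m), k, k) ∨ s(r(s(m, k, k), s(m, m, m)), k ∨ k ∨ m ∨ m ∨ m, k ∨ k ∨ k ∨ m ∨ m ∨ m)

Answer: yes — both canonical forms are m ∨ s(k ∨ k ∨ k ∨ k ∨ m ∨ r(k, k) ∨ s(m, k, k), s(k ∨ m ∨ m ∨ m, k ∨ k ∨ k, s(m, m, m)), s(k ∨ m ∨ m ∨ m, s(k, k, m), m ∨ m)) ∨ s(r(k ∨ k ∨ s(m, k, k), k ∨ k ∨ m ∨ m ∨ m), k, k) ∨ s(r(s(m, k, k), s(m, m, m)), k ∨ k ∨ m ∨ m ∨ m, k ∨ k ∨ k ∨ m ∨ m ∨ m)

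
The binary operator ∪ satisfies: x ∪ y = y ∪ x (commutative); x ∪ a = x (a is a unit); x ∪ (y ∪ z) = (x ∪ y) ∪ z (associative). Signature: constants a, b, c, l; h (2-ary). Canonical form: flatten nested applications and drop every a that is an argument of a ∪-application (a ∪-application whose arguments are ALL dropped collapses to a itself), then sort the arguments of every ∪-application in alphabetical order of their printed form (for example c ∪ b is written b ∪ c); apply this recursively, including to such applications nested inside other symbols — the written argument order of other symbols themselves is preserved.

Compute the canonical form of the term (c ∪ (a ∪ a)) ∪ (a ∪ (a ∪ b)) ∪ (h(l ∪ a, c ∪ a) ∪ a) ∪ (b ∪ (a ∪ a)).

Flatten:  c ∪ a ∪ a ∪ a ∪ a ∪ b ∪ h(l ∪ a, c ∪ a) ∪ a ∪ b ∪ a ∪ a
Inside:  h(l ∪ a, c ∪ a)  →  h(l, c)
Drop the unit:  drop a (×7)
Order the arguments:  b ∪ b ∪ c ∪ h(l, c)

Answer: b ∪ b ∪ c ∪ h(l, c)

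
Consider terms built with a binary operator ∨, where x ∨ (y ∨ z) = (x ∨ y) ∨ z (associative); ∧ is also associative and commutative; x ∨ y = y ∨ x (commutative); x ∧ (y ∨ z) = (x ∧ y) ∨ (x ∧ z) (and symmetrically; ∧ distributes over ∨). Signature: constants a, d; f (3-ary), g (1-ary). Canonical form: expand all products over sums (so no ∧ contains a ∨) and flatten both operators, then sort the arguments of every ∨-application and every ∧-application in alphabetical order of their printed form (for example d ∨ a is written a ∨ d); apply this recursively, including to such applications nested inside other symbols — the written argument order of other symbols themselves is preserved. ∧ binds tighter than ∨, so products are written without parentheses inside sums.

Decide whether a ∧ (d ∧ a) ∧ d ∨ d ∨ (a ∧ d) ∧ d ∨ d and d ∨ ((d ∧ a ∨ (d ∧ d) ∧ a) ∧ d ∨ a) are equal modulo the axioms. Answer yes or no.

Left:  a ∧ (d ∧ a) ∧ d ∨ d ∨ (a ∧ d) ∧ d ∨ d
  Merge nested applications:  a ∧ a ∧ d ∧ d ∨ d ∨ a ∧ d ∧ d ∨ d
  Order the arguments:  a ∧ a ∧ d ∧ d ∨ a ∧ d ∧ d ∨ d ∨ d
Right:  d ∨ ((d ∧ a ∨ (d ∧ d) ∧ a) ∧ d ∨ a)
  Expand:  d ∨ a ∧ d ∧ d ∨ a ∧ d ∧ d ∧ d ∨ a
  Sort:  a ∨ a ∧ d ∧ d ∨ a ∧ d ∧ d ∧ d ∨ d

Answer: no — a ∧ a ∧ d ∧ d ∨ a ∧ d ∧ d ∨ d ∨ d vs a ∨ a ∧ d ∧ d ∨ a ∧ d ∧ d ∧ d ∨ d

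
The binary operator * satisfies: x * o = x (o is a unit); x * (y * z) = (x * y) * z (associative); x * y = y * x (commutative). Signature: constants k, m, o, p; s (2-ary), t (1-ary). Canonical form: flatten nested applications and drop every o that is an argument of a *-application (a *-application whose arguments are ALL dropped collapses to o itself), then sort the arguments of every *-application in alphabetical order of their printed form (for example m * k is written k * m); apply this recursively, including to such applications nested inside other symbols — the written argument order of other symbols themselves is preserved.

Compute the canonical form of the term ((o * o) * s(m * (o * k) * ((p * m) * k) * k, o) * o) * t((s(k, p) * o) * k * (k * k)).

Merge nested applications:  o * o * s(m * (o * k) * ((p * m) * k) * k, o) * o * t((s(k, p) * o) * k * (k * k))
Canonicalize subterm:  s(m * (o * k) * ((p * m) * k) * k, o)  →  s(k * k * k * m * m * p, o)
Inside:  t((s(k, p) * o) * k * (k * k))  →  t(k * k * k * s(k, p))
Units out:  drop o (×3)
Sort:  s(k * k * k * m * m * p, o) * t(k * k * k * s(k, p))

Answer: s(k * k * k * m * m * p, o) * t(k * k * k * s(k, p))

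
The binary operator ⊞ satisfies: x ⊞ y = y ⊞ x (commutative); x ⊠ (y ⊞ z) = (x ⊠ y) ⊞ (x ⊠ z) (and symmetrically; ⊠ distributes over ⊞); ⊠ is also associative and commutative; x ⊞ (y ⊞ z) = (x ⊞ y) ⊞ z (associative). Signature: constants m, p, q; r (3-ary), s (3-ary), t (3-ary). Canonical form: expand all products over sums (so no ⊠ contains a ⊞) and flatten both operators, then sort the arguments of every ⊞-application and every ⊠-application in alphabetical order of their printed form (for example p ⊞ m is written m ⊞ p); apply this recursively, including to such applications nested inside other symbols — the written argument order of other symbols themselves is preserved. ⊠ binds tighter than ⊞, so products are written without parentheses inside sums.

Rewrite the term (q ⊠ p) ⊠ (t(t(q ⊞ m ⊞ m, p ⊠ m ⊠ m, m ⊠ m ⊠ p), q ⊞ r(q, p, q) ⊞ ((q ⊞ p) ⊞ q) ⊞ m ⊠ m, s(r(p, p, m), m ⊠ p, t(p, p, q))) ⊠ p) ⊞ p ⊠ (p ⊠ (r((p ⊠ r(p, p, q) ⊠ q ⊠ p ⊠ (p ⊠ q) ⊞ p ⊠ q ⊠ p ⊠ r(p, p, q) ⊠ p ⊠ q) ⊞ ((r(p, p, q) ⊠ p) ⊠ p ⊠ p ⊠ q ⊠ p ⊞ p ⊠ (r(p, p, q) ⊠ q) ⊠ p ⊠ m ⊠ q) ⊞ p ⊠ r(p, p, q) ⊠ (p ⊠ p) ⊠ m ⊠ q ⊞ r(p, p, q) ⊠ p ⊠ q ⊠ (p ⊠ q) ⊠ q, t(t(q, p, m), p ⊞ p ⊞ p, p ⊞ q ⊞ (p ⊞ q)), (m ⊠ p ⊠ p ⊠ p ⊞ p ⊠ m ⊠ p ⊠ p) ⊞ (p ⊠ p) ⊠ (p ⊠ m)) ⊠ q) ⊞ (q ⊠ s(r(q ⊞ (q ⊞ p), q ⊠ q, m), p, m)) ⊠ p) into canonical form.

Answer: p ⊠ p ⊠ q ⊠ r(m ⊠ p ⊠ p ⊠ p ⊠ q ⊠ r(p, p, q) ⊞ m ⊠ p ⊠ p ⊠ q ⊠ q ⊠ r(p, p, q) ⊞ p ⊠ p ⊠ p ⊠ p ⊠ q ⊠ r(p, p, q) ⊞ p ⊠ p ⊠ p ⊠ q ⊠ q ⊠ r(p, p, q) ⊞ p ⊠ p ⊠ p ⊠ q ⊠ q ⊠ r(p, p, q) ⊞ p ⊠ p ⊠ q ⊠ q ⊠ q ⊠ r(p, p, q), t(t(q, p, m), p ⊞ p ⊞ p, p ⊞ p ⊞ q ⊞ q), m ⊠ p ⊠ p ⊠ p ⊞ m ⊠ p ⊠ p ⊠ p ⊞ m ⊠ p ⊠ p ⊠ p) ⊞ p ⊠ p ⊠ q ⊠ s(r(p ⊞ q ⊞ q, q ⊠ q, m), p, m) ⊞ p ⊠ p ⊠ q ⊠ t(t(m ⊞ m ⊞ q, m ⊠ m ⊠ p, m ⊠ m ⊠ p), m ⊠ m ⊞ p ⊞ q ⊞ q ⊞ q ⊞ r(q, p, q), s(r(p, p, m), m ⊠ p, t(p, p, q)))

Derivation:
Expand:  p ⊠ p ⊠ q ⊠ t(t(m ⊞ m ⊞ q, m ⊠ m ⊠ p, m ⊠ m ⊠ p), m ⊠ m ⊞ p ⊞ q ⊞ q ⊞ q ⊞ r(q, p, q), s(r(p, p, m), m ⊠ p, t(p, p, q))) ⊞ p ⊠ p ⊠ q ⊠ r(m ⊠ p ⊠ p ⊠ p ⊠ q ⊠ r(p, p, q) ⊞ m ⊠ p ⊠ p ⊠ q ⊠ q ⊠ r(p, p, q) ⊞ p ⊠ p ⊠ p ⊠ p ⊠ q ⊠ r(p, p, q) ⊞ p ⊠ p ⊠ p ⊠ q ⊠ q ⊠ r(p, p, q) ⊞ p ⊠ p ⊠ p ⊠ q ⊠ q ⊠ r(p, p, q) ⊞ p ⊠ p ⊠ q ⊠ q ⊠ q ⊠ r(p, p, q), t(t(q, p, m), p ⊞ p ⊞ p, p ⊞ p ⊞ q ⊞ q), m ⊠ p ⊠ p ⊠ p ⊞ m ⊠ p ⊠ p ⊠ p ⊞ m ⊠ p ⊠ p ⊠ p) ⊞ p ⊠ p ⊠ q ⊠ s(r(p ⊞ q ⊞ q, q ⊠ q, m), p, m)
Sort:  p ⊠ p ⊠ q ⊠ r(m ⊠ p ⊠ p ⊠ p ⊠ q ⊠ r(p, p, q) ⊞ m ⊠ p ⊠ p ⊠ q ⊠ q ⊠ r(p, p, q) ⊞ p ⊠ p ⊠ p ⊠ p ⊠ q ⊠ r(p, p, q) ⊞ p ⊠ p ⊠ p ⊠ q ⊠ q ⊠ r(p, p, q) ⊞ p ⊠ p ⊠ p ⊠ q ⊠ q ⊠ r(p, p, q) ⊞ p ⊠ p ⊠ q ⊠ q ⊠ q ⊠ r(p, p, q), t(t(q, p, m), p ⊞ p ⊞ p, p ⊞ p ⊞ q ⊞ q), m ⊠ p ⊠ p ⊠ p ⊞ m ⊠ p ⊠ p ⊠ p ⊞ m ⊠ p ⊠ p ⊠ p) ⊞ p ⊠ p ⊠ q ⊠ s(r(p ⊞ q ⊞ q, q ⊠ q, m), p, m) ⊞ p ⊠ p ⊠ q ⊠ t(t(m ⊞ m ⊞ q, m ⊠ m ⊠ p, m ⊠ m ⊠ p), m ⊠ m ⊞ p ⊞ q ⊞ q ⊞ q ⊞ r(q, p, q), s(r(p, p, m), m ⊠ p, t(p, p, q)))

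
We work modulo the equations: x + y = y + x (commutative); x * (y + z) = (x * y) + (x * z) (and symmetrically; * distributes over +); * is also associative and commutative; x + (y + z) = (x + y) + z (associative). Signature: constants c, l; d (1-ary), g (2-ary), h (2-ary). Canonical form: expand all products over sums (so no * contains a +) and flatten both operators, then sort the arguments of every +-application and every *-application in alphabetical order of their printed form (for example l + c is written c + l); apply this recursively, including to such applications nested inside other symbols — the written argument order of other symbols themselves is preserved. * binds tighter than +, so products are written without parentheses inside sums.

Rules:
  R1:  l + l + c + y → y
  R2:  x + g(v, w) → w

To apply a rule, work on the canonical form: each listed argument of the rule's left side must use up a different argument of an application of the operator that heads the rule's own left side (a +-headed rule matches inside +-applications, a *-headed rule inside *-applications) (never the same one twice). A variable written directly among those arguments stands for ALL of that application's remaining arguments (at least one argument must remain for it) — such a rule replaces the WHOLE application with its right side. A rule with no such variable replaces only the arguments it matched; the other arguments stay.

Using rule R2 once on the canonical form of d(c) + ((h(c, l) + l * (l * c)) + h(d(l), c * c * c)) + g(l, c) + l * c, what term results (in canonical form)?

Canonical form:  c * l + c * l * l + d(c) + g(l, c) + h(c, l) + h(d(l), c * c * c)
Apply R2:  consuming g(l, c);  v := l, w := c, x := c * l + c * l * l + d(c) + h(c, l) + h(d(l), c * c * c)
Every leftover argument binds to the variable; the entire application is replaced.
Giving:  c

Answer: c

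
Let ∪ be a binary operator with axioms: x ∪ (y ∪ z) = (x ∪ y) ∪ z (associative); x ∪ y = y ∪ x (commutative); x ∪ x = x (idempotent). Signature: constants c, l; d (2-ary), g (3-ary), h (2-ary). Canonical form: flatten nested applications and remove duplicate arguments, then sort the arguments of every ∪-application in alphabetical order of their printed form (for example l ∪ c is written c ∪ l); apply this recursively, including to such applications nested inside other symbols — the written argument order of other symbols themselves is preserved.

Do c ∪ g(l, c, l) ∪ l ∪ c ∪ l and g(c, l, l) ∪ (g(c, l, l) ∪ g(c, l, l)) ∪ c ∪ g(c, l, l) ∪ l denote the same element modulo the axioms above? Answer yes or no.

Left:  c ∪ g(l, c, l) ∪ l ∪ c ∪ l
  Deduplicate:  drop duplicate c, l
  Sort arguments:  c ∪ g(l, c, l) ∪ l
Right:  g(c, l, l) ∪ (g(c, l, l) ∪ g(c, l, l)) ∪ c ∪ g(c, l, l) ∪ l
  Un-nest:  g(c, l, l) ∪ g(c, l, l) ∪ g(c, l, l) ∪ c ∪ g(c, l, l) ∪ l
  Deduplicate:  drop duplicate g(c, l, l), g(c, l, l), g(c, l, l)
  Order the arguments:  c ∪ g(c, l, l) ∪ l

Answer: no — c ∪ g(l, c, l) ∪ l vs c ∪ g(c, l, l) ∪ l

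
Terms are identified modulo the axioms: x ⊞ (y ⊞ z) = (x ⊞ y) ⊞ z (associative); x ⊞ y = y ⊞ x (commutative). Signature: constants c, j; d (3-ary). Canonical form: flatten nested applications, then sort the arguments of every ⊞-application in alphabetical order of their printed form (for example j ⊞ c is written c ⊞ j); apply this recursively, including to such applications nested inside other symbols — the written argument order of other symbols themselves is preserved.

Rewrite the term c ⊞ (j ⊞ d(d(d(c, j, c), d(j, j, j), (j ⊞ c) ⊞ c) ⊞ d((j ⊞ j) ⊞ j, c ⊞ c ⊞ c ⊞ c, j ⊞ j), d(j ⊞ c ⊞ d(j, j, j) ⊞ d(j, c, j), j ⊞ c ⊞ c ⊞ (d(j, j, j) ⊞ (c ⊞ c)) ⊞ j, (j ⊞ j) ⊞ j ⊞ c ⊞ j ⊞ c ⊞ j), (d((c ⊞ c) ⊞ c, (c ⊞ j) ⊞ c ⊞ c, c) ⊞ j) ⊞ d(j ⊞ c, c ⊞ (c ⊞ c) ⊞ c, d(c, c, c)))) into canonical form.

Merge nested applications:  c ⊞ j ⊞ d(d(d(c, j, c), d(j, j, j), (j ⊞ c) ⊞ c) ⊞ d((j ⊞ j) ⊞ j, c ⊞ c ⊞ c ⊞ c, j ⊞ j), d(j ⊞ c ⊞ d(j, j, j) ⊞ d(j, c, j), j ⊞ c ⊞ c ⊞ (d(j, j, j) ⊞ (c ⊞ c)) ⊞ j, (j ⊞ j) ⊞ j ⊞ c ⊞ j ⊞ c ⊞ j), (d((c ⊞ c) ⊞ c, (c ⊞ j) ⊞ c ⊞ c, c) ⊞ j) ⊞ d(j ⊞ c, c ⊞ (c ⊞ c) ⊞ c, d(c, c, c)))
Inside:  d(d(d(c, j, c), d(j, j, j), (j ⊞ c) ⊞ c) ⊞ d((j ⊞ j) ⊞ j, c ⊞ c ⊞ c ⊞ c, j ⊞ j), d(j ⊞ c ⊞ d(j, j, j) ⊞ d(j, c, j), j ⊞ c ⊞ c ⊞ (d(j, j, j) ⊞ (c ⊞ c)) ⊞ j, (j ⊞ j) ⊞ j ⊞ c ⊞ j ⊞ c ⊞ j), (d((c ⊞ c) ⊞ c, (c ⊞ j) ⊞ c ⊞ c, c) ⊞ j) ⊞ d(j ⊞ c, c ⊞ (c ⊞ c) ⊞ c, d(c, c, c)))  →  d(d(d(c, j, c), d(j, j, j), c ⊞ c ⊞ j) ⊞ d(j ⊞ j ⊞ j, c ⊞ c ⊞ c ⊞ c, j ⊞ j), d(c ⊞ d(j, c, j) ⊞ d(j, j, j) ⊞ j, c ⊞ c ⊞ c ⊞ c ⊞ d(j, j, j) ⊞ j ⊞ j, c ⊞ c ⊞ j ⊞ j ⊞ j ⊞ j ⊞ j), d(c ⊞ c ⊞ c, c ⊞ c ⊞ c ⊞ j, c) ⊞ d(c ⊞ j, c ⊞ c ⊞ c ⊞ c, d(c, c, c)) ⊞ j)
Sort arguments:  c ⊞ d(d(d(c, j, c), d(j, j, j), c ⊞ c ⊞ j) ⊞ d(j ⊞ j ⊞ j, c ⊞ c ⊞ c ⊞ c, j ⊞ j), d(c ⊞ d(j, c, j) ⊞ d(j, j, j) ⊞ j, c ⊞ c ⊞ c ⊞ c ⊞ d(j, j, j) ⊞ j ⊞ j, c ⊞ c ⊞ j ⊞ j ⊞ j ⊞ j ⊞ j), d(c ⊞ c ⊞ c, c ⊞ c ⊞ c ⊞ j, c) ⊞ d(c ⊞ j, c ⊞ c ⊞ c ⊞ c, d(c, c, c)) ⊞ j) ⊞ j

Answer: c ⊞ d(d(d(c, j, c), d(j, j, j), c ⊞ c ⊞ j) ⊞ d(j ⊞ j ⊞ j, c ⊞ c ⊞ c ⊞ c, j ⊞ j), d(c ⊞ d(j, c, j) ⊞ d(j, j, j) ⊞ j, c ⊞ c ⊞ c ⊞ c ⊞ d(j, j, j) ⊞ j ⊞ j, c ⊞ c ⊞ j ⊞ j ⊞ j ⊞ j ⊞ j), d(c ⊞ c ⊞ c, c ⊞ c ⊞ c ⊞ j, c) ⊞ d(c ⊞ j, c ⊞ c ⊞ c ⊞ c, d(c, c, c)) ⊞ j) ⊞ j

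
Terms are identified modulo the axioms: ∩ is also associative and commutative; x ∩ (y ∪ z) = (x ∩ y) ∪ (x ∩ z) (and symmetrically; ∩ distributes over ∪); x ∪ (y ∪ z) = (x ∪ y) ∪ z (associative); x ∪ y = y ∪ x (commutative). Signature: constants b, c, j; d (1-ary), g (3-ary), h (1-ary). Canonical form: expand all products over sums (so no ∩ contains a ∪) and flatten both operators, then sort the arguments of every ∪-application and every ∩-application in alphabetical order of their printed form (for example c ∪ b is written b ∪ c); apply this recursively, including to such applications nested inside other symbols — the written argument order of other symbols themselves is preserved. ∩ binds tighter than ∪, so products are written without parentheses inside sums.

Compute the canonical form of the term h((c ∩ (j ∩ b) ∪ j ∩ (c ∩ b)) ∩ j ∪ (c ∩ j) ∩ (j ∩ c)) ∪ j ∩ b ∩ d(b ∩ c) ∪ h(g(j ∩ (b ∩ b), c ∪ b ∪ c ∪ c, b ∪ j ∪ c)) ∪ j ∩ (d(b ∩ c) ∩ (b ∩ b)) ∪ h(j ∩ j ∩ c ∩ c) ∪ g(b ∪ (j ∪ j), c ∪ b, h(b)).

Expand:  h(b ∩ c ∩ j ∩ j ∪ b ∩ c ∩ j ∩ j ∪ c ∩ c ∩ j ∩ j) ∪ b ∩ d(b ∩ c) ∩ j ∪ h(g(b ∩ b ∩ j, b ∪ c ∪ c ∪ c, b ∪ c ∪ j)) ∪ b ∩ b ∩ d(b ∩ c) ∩ j ∪ h(c ∩ c ∩ j ∩ j) ∪ g(b ∪ j ∪ j, b ∪ c, h(b))
Sort arguments:  b ∩ b ∩ d(b ∩ c) ∩ j ∪ b ∩ d(b ∩ c) ∩ j ∪ g(b ∪ j ∪ j, b ∪ c, h(b)) ∪ h(b ∩ c ∩ j ∩ j ∪ b ∩ c ∩ j ∩ j ∪ c ∩ c ∩ j ∩ j) ∪ h(c ∩ c ∩ j ∩ j) ∪ h(g(b ∩ b ∩ j, b ∪ c ∪ c ∪ c, b ∪ c ∪ j))

Answer: b ∩ b ∩ d(b ∩ c) ∩ j ∪ b ∩ d(b ∩ c) ∩ j ∪ g(b ∪ j ∪ j, b ∪ c, h(b)) ∪ h(b ∩ c ∩ j ∩ j ∪ b ∩ c ∩ j ∩ j ∪ c ∩ c ∩ j ∩ j) ∪ h(c ∩ c ∩ j ∩ j) ∪ h(g(b ∩ b ∩ j, b ∪ c ∪ c ∪ c, b ∪ c ∪ j))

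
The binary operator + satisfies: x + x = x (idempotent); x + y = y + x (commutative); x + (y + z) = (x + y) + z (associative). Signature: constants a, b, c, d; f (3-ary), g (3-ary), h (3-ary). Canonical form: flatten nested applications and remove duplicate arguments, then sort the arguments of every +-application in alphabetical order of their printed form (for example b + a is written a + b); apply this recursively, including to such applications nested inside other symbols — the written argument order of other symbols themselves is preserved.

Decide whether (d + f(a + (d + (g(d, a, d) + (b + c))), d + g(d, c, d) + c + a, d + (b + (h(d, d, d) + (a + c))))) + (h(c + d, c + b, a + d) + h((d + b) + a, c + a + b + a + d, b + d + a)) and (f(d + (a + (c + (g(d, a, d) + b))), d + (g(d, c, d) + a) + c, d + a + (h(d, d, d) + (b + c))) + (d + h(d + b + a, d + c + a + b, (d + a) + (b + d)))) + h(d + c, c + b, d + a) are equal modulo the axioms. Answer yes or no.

Left:  (d + f(a + (d + (g(d, a, d) + (b + c))), d + g(d, c, d) + c + a, d + (b + (h(d, d, d) + (a + c))))) + (h(c + d, c + b, a + d) + h((d + b) + a, c + a + b + a + d, b + d + a))
  Flatten:  d + f(a + (d + (g(d, a, d) + (b + c))), d + g(d, c, d) + c + a, d + (b + (h(d, d, d) + (a + c)))) + h(c + d, c + b, a + d) + h((d + b) + a, c + a + b + a + d, b + d + a)
  Canonicalize subterm:  f(a + (d + (g(d, a, d) + (b + c))), d + g(d, c, d) + c + a, d + (b + (h(d, d, d) + (a + c))))  →  f(a + b + c + d + g(d, a, d), a + c + d + g(d, c, d), a + b + c + d + h(d, d, d))
  Simplify inside:  h(c + d, c + b, a + d)  →  h(c + d, b + c, a + d)
  Inside:  h((d + b) + a, c + a + b + a + d, b + d + a)  →  h(a + b + d, a + b + c + d, a + b + d)
  Sort arguments:  d + f(a + b + c + d + g(d, a, d), a + c + d + g(d, c, d), a + b + c + d + h(d, d, d)) + h(a + b + d, a + b + c + d, a + b + d) + h(c + d, b + c, a + d)
Right:  (f(d + (a + (c + (g(d, a, d) + b))), d + (g(d, c, d) + a) + c, d + a + (h(d, d, d) + (b + c))) + (d + h(d + b + a, d + c + a + b, (d + a) + (b + d)))) + h(d + c, c + b, d + a)
  Un-nest:  f(d + (a + (c + (g(d, a, d) + b))), d + (g(d, c, d) + a) + c, d + a + (h(d, d, d) + (b + c))) + d + h(d + b + a, d + c + a + b, (d + a) + (b + d)) + h(d + c, c + b, d + a)
  Simplify inside:  f(d + (a + (c + (g(d, a, d) + b))), d + (g(d, c, d) + a) + c, d + a + (h(d, d, d) + (b + c)))  →  f(a + b + c + d + g(d, a, d), a + c + d + g(d, c, d), a + b + c + d + h(d, d, d))
  Inside:  h(d + b + a, d + c + a + b, (d + a) + (b + d))  →  h(a + b + d, a + b + c + d, a + b + d)
  Canonicalize subterm:  h(d + c, c + b, d + a)  →  h(c + d, b + c, a + d)
  Sort:  d + f(a + b + c + d + g(d, a, d), a + c + d + g(d, c, d), a + b + c + d + h(d, d, d)) + h(a + b + d, a + b + c + d, a + b + d) + h(c + d, b + c, a + d)

Answer: yes — both canonical forms are d + f(a + b + c + d + g(d, a, d), a + c + d + g(d, c, d), a + b + c + d + h(d, d, d)) + h(a + b + d, a + b + c + d, a + b + d) + h(c + d, b + c, a + d)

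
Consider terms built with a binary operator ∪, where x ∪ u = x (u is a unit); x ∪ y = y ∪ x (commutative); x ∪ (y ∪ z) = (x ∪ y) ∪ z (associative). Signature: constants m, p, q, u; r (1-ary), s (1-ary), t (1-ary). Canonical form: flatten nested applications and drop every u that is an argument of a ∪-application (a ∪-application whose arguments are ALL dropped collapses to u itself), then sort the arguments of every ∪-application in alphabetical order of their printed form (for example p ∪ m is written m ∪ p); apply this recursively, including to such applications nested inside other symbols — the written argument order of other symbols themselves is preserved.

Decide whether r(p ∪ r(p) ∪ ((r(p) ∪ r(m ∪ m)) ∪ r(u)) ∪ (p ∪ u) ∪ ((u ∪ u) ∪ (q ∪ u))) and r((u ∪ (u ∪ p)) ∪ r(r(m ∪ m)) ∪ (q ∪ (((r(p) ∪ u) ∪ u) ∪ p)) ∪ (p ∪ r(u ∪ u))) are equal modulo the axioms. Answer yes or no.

Answer: no — r(p ∪ p ∪ q ∪ r(m ∪ m) ∪ r(p) ∪ r(p) ∪ r(u)) vs r(p ∪ p ∪ p ∪ q ∪ r(p) ∪ r(r(m ∪ m)) ∪ r(u))

Derivation:
Left:  r(p ∪ r(p) ∪ ((r(p) ∪ r(m ∪ m)) ∪ r(u)) ∪ (p ∪ u) ∪ ((u ∪ u) ∪ (q ∪ u)))
  Focus inside:  p ∪ r(p) ∪ ((r(p) ∪ r(m ∪ m)) ∪ r(u)) ∪ (p ∪ u) ∪ ((u ∪ u) ∪ (q ∪ u))
  Flatten:  p ∪ r(p) ∪ r(p) ∪ r(m ∪ m) ∪ r(u) ∪ p ∪ u ∪ u ∪ u ∪ q ∪ u
  Units out:  drop u (×4)
  Sort arguments:  p ∪ p ∪ q ∪ r(m ∪ m) ∪ r(p) ∪ r(p) ∪ r(u)
  Reassemble:  r(p ∪ p ∪ q ∪ r(m ∪ m) ∪ r(p) ∪ r(p) ∪ r(u))
Right:  r((u ∪ (u ∪ p)) ∪ r(r(m ∪ m)) ∪ (q ∪ (((r(p) ∪ u) ∪ u) ∪ p)) ∪ (p ∪ r(u ∪ u)))
  Work inside:  (u ∪ (u ∪ p)) ∪ r(r(m ∪ m)) ∪ (q ∪ (((r(p) ∪ u) ∪ u) ∪ p)) ∪ (p ∪ r(u ∪ u))
  Flatten:  u ∪ u ∪ p ∪ r(r(m ∪ m)) ∪ q ∪ r(p) ∪ u ∪ u ∪ p ∪ p ∪ r(u ∪ u)
  Inside:  r(u ∪ u)  →  r(u)
  Drop the unit:  drop u (×4)
  Order the arguments:  p ∪ p ∪ p ∪ q ∪ r(p) ∪ r(r(m ∪ m)) ∪ r(u)
  Reassemble:  r(p ∪ p ∪ p ∪ q ∪ r(p) ∪ r(r(m ∪ m)) ∪ r(u))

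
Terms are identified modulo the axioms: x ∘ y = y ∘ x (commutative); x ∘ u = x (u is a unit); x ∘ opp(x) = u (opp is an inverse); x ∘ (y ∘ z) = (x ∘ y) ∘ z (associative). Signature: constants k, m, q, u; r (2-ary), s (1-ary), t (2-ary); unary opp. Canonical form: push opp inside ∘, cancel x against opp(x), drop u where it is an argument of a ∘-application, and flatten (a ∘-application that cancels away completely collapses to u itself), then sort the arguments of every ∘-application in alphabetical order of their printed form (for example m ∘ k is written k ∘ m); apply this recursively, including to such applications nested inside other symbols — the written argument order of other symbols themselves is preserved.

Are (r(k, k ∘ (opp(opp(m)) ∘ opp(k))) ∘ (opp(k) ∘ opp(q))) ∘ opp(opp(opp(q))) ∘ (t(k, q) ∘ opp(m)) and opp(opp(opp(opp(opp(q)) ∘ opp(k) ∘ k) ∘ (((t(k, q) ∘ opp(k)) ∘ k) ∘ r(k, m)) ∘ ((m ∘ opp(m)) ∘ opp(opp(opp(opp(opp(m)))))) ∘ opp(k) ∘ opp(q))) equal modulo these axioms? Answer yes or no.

Left:  (r(k, k ∘ (opp(opp(m)) ∘ opp(k))) ∘ (opp(k) ∘ opp(q))) ∘ opp(opp(opp(q))) ∘ (t(k, q) ∘ opp(m))
  Push opp inside:  distribute opp over ∘ and collapse double opp
  Collect terms:  r(k, m) ∘ opp(k) ∘ opp(q) ∘ opp(q) ∘ t(k, q) ∘ opp(m)
  Sort arguments:  opp(k) ∘ opp(m) ∘ opp(q) ∘ opp(q) ∘ r(k, m) ∘ t(k, q)
Right:  opp(opp(opp(opp(opp(q)) ∘ opp(k) ∘ k) ∘ (((t(k, q) ∘ opp(k)) ∘ k) ∘ r(k, m)) ∘ ((m ∘ opp(m)) ∘ opp(opp(opp(opp(opp(m)))))) ∘ opp(k) ∘ opp(q)))
  Push opp inside:  distribute opp over ∘ and collapse double opp
  Collect:  opp(q) ∘ opp(q) ∘ opp(k) ∘ t(k, q) ∘ r(k, m) ∘ opp(m)
  Sort arguments:  opp(k) ∘ opp(m) ∘ opp(q) ∘ opp(q) ∘ r(k, m) ∘ t(k, q)

Answer: yes — both canonical forms are opp(k) ∘ opp(m) ∘ opp(q) ∘ opp(q) ∘ r(k, m) ∘ t(k, q)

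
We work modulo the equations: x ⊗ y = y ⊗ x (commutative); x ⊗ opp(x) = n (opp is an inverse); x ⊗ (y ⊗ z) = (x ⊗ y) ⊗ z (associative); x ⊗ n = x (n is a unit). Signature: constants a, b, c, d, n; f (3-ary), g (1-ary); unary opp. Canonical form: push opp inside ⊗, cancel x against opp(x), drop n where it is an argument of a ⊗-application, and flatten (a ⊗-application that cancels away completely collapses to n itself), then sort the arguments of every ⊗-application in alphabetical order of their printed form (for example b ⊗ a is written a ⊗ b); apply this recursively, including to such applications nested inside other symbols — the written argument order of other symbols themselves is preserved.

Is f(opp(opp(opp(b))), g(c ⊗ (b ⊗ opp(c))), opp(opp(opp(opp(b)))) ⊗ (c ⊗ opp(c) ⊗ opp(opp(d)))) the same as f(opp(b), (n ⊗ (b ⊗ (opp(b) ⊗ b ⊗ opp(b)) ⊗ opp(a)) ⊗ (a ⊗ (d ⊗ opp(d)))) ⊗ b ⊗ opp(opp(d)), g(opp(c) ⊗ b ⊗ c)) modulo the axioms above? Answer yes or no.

Answer: no — f(opp(b), g(b), b ⊗ d) vs f(opp(b), b ⊗ d, g(b))

Derivation:
Left:  f(opp(opp(opp(b))), g(c ⊗ (b ⊗ opp(c))), opp(opp(opp(opp(b)))) ⊗ (c ⊗ opp(c) ⊗ opp(opp(d))))
  Descend into:  opp(opp(opp(opp(b)))) ⊗ (c ⊗ opp(c) ⊗ opp(opp(d)))
  Push opp inside:  distribute opp over ⊗ and collapse double opp
  Inverses cancel:  c cancels
  Collect terms:  b ⊗ d
  Rebuild:  f(opp(b), g(b), b ⊗ d)
Right:  f(opp(b), (n ⊗ (b ⊗ (opp(b) ⊗ b ⊗ opp(b)) ⊗ opp(a)) ⊗ (a ⊗ (d ⊗ opp(d)))) ⊗ b ⊗ opp(opp(d)), g(opp(c) ⊗ b ⊗ c))
  Focus inside:  (n ⊗ (b ⊗ (opp(b) ⊗ b ⊗ opp(b)) ⊗ opp(a)) ⊗ (a ⊗ (d ⊗ opp(d)))) ⊗ b ⊗ opp(opp(d))
  Push opp inside:  distribute opp over ⊗ and collapse double opp
  Inverses cancel:  a cancels
  Combine occurrences:  b ⊗ d
  Put back:  f(opp(b), b ⊗ d, g(b))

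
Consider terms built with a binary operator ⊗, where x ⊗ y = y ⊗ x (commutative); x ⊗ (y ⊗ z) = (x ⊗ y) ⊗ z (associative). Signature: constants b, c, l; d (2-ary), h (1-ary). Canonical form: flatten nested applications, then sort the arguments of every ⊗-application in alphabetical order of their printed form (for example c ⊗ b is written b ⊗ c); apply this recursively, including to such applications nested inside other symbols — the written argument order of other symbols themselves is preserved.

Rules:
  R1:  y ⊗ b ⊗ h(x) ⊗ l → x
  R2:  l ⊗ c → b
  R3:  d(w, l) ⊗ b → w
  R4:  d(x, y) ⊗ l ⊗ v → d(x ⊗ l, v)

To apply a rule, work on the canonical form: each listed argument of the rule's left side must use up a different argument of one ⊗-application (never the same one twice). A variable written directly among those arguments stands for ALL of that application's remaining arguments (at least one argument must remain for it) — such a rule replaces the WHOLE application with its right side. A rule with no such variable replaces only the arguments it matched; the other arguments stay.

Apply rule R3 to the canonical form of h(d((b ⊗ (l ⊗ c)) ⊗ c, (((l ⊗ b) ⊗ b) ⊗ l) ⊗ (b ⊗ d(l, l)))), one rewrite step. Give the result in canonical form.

Answer: h(d(b ⊗ c ⊗ c ⊗ l, b ⊗ b ⊗ l ⊗ l ⊗ l))

Derivation:
Canonical form:  h(d(b ⊗ c ⊗ c ⊗ l, b ⊗ b ⊗ b ⊗ d(l, l) ⊗ l ⊗ l))
Apply R3:  consuming b, d(l, l);  w := l
New term:  h(d(b ⊗ c ⊗ c ⊗ l, b ⊗ b ⊗ l ⊗ l ⊗ l))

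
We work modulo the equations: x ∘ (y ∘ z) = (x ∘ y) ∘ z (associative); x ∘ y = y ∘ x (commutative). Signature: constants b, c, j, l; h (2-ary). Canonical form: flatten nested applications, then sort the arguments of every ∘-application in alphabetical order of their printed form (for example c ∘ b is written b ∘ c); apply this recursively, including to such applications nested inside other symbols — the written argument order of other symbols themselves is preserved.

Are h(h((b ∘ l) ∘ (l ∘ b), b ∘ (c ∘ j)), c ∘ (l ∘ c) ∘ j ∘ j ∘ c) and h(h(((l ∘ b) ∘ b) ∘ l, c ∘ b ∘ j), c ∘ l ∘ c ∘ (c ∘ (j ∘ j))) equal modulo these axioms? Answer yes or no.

Answer: yes — both canonical forms are h(h(b ∘ b ∘ l ∘ l, b ∘ c ∘ j), c ∘ c ∘ c ∘ j ∘ j ∘ l)

Derivation:
Left:  h(h((b ∘ l) ∘ (l ∘ b), b ∘ (c ∘ j)), c ∘ (l ∘ c) ∘ j ∘ j ∘ c)
  Focus inside:  c ∘ (l ∘ c) ∘ j ∘ j ∘ c
  Merge nested applications:  c ∘ l ∘ c ∘ j ∘ j ∘ c
  Sort arguments:  c ∘ c ∘ c ∘ j ∘ j ∘ l
  Reassemble:  h(h(b ∘ b ∘ l ∘ l, b ∘ c ∘ j), c ∘ c ∘ c ∘ j ∘ j ∘ l)
Right:  h(h(((l ∘ b) ∘ b) ∘ l, c ∘ b ∘ j), c ∘ l ∘ c ∘ (c ∘ (j ∘ j)))
  Work inside:  c ∘ l ∘ c ∘ (c ∘ (j ∘ j))
  Flatten:  c ∘ l ∘ c ∘ c ∘ j ∘ j
  Sort arguments:  c ∘ c ∘ c ∘ j ∘ j ∘ l
  Reassemble:  h(h(b ∘ b ∘ l ∘ l, b ∘ c ∘ j), c ∘ c ∘ c ∘ j ∘ j ∘ l)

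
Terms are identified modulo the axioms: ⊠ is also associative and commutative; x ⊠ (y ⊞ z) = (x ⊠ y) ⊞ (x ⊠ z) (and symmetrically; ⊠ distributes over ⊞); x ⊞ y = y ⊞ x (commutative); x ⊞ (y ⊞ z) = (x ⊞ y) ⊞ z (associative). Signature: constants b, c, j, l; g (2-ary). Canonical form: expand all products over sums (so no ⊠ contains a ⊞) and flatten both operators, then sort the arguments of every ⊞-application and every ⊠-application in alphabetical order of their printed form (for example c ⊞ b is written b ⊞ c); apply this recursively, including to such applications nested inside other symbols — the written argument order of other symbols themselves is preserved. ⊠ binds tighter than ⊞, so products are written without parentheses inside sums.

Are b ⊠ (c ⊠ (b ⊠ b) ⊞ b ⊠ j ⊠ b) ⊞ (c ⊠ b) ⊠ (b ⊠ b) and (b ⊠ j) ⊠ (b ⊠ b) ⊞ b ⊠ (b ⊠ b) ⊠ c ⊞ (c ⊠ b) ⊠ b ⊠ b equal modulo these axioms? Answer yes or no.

Answer: yes — both canonical forms are b ⊠ b ⊠ b ⊠ c ⊞ b ⊠ b ⊠ b ⊠ c ⊞ b ⊠ b ⊠ b ⊠ j

Derivation:
Left:  b ⊠ (c ⊠ (b ⊠ b) ⊞ b ⊠ j ⊠ b) ⊞ (c ⊠ b) ⊠ (b ⊠ b)
  Expand products over sums:  b ⊠ b ⊠ b ⊠ c ⊞ b ⊠ b ⊠ b ⊠ j ⊞ b ⊠ b ⊠ b ⊠ c
  Order the arguments:  b ⊠ b ⊠ b ⊠ c ⊞ b ⊠ b ⊠ b ⊠ c ⊞ b ⊠ b ⊠ b ⊠ j
Right:  (b ⊠ j) ⊠ (b ⊠ b) ⊞ b ⊠ (b ⊠ b) ⊠ c ⊞ (c ⊠ b) ⊠ b ⊠ b
  Un-nest:  b ⊠ b ⊠ b ⊠ j ⊞ b ⊠ b ⊠ b ⊠ c ⊞ b ⊠ b ⊠ b ⊠ c
  Order the arguments:  b ⊠ b ⊠ b ⊠ c ⊞ b ⊠ b ⊠ b ⊠ c ⊞ b ⊠ b ⊠ b ⊠ j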